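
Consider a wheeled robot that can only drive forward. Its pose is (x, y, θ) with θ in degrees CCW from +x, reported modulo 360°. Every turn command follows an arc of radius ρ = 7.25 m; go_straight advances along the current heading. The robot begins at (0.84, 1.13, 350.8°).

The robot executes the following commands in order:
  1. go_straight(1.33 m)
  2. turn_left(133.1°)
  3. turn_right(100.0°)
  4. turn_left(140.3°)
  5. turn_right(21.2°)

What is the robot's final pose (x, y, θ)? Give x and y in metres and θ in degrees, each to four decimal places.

set_pose: (x, y, θ) = (0.8400, 1.1300, 350.8000°), ρ = 7.25
go_straight(1.33): x += 1.33·cos θ, y += 1.33·sin θ → (2.1529, 0.9174, 350.8000°)
turn_left(133.1°): centre at ρ to the left, rotate +133.1° → (9.3296, 12.1177, 483.9000° ≡ 123.9000°)
turn_right(100.0°): centre at ρ to the right, rotate −100.0° → (12.4099, 22.7897, 23.9000°)
turn_left(140.3°): centre at ρ to the left, rotate +140.3° → (11.4467, 36.3942, 164.2000°)
turn_right(21.2°): centre at ρ to the right, rotate −21.2° → (9.0576, 37.5801, 143.0000°)

(9.0576, 37.5801, 143.0000°)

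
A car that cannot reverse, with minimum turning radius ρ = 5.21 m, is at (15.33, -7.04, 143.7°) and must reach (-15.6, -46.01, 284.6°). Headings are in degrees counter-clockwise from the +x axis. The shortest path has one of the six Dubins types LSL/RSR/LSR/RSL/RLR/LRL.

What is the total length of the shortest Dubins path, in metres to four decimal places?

53.3023 m

Let ψ = atan2(Δy, Δx) = atan2(-38.97, -30.93) = -128.4386° be the start→goal bearing.
Normalize: d = |goal − start| / ρ = 49.752646/5.21 = 9.549452, α = (θ_start − ψ) mod 360° = 272.1386° = 4.749714 rad, β = (θ_goal − ψ) mod 360° = 53.0386° = 0.925698 rad.
Common terms: sin α = -0.999303, cos α = 0.037317, sin β = 0.799041, cos β = 0.601277, cos(α−β) = -0.776046, d² = 91.192038. Work in radians in the unit-radius frame; every candidate has L = ρ·(t + p + q).
LSL: p² = 2 + d² − 2cos(α−β) + 2d(sin α − sin β) = 60.397728; p = √p² = 7.771597; φ = atan2(cos β − cos α, d + sin α − sin β) = 0.072631 rad; t = (φ − α) mod 2π = 1.606102 rad, q = (β − φ) mod 2π = 0.853067 rad → L = 5.21·(1.606102 + 7.771597 + 0.853067) = 5.21·10.230766 = 53.302293 m
RSR: p² = 2 + d² − 2cos(α−β) + 2d(sin β − sin α) = 129.090534; p = √p² = 11.361802; φ = atan2(cos α − cos β, d − sin α + sin β) = -0.049657 rad; t = (α − φ) mod 2π = 4.799371 rad, q = (φ − β) mod 2π = 5.307830 rad → L = 5.21·(4.799371 + 11.361802 + 5.307830) = 5.21·21.469003 = 111.853507 m
LSR: p² = d² − 2 + 2cos(α−β) + 2d(sin α + sin β) = 83.815145; p = √p² = 9.155061; φ = atan2(−cos α − cos β, d + sin α + sin β) − atan2(−2, p) = 0.146881 rad; t = (φ − α) mod 2π = 1.680351 rad, q = (φ − β) mod 2π = 5.504368 rad → L = 5.21·(1.680351 + 9.155061 + 5.504368) = 5.21·16.339781 = 85.130257 m
RSL: p² = d² − 2 + 2cos(α−β) − 2d(sin α + sin β) = 91.464746; p = √p² = 9.563720; φ = atan2(cos α + cos β, d − sin α − sin β) − atan2(2, p) = -0.140747 rad; t = (α − φ) mod 2π = 4.890462 rad, q = (β − φ) mod 2π = 1.066445 rad → L = 5.21·(4.890462 + 9.563720 + 1.066445) = 5.21·15.520628 = 80.862470 m
RLR: c = (6 − d² + 2cos(α−β) + 2d(sin α − sin β))/8 = -15.136317, |c| > 1 → infeasible
LRL: c = (6 − d² + 2cos(α−β) − 2d(sin α − sin β))/8 = -6.549716, |c| > 1 → infeasible
Shortest: LSL with L = 53.302293 m ≈ 53.3023 m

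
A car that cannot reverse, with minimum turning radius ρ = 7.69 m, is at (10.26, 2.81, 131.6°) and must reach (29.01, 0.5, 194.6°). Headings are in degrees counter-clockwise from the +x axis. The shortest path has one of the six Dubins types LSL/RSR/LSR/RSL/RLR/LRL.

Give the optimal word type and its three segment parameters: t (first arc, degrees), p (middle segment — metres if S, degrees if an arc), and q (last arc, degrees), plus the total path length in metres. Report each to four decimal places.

RSR: t = 131.4648°, p = 11.0611 m, q = 165.5352°, L = 50.9231 m

Let ψ = atan2(Δy, Δx) = atan2(-2.31, 18.75) = -7.0234° be the start→goal bearing.
Normalize: d = |goal − start| / ρ = 18.891760/7.69 = 2.456666, α = (θ_start − ψ) mod 360° = 138.6234° = 2.419436 rad, β = (θ_goal − ψ) mod 360° = 201.6234° = 3.518993 rad.
Common terms: sin α = 0.661005, cos α = -0.750382, sin β = -0.368505, cos β = -0.929626, cos(α−β) = 0.453990, d² = 6.035207. Work in radians in the unit-radius frame; every candidate has L = ρ·(t + p + q).
LSL: p² = 2 + d² − 2cos(α−β) + 2d(sin α − sin β) = 12.185549; p = √p² = 3.490781; φ = atan2(cos β − cos α, d + sin α − sin β) = -0.051370 rad; t = (φ − α) mod 2π = 3.812379 rad, q = (β − φ) mod 2π = 3.570363 rad → L = 7.69·(3.812379 + 3.490781 + 3.570363) = 7.69·10.873523 = 83.617395 m
RSR: p² = 2 + d² − 2cos(α−β) + 2d(sin β − sin α) = 2.068903; p = √p² = 1.438368; φ = atan2(cos α − cos β, d − sin α + sin β) = 0.124941 rad; t = (α − φ) mod 2π = 2.294494 rad, q = (φ − β) mod 2π = 2.889133 rad → L = 7.69·(2.294494 + 1.438368 + 2.889133) = 7.69·6.621996 = 50.923148 m
LSR: p² = d² − 2 + 2cos(α−β) + 2d(sin α + sin β) = 6.380336; p = √p² = 2.525933; φ = atan2(−cos α − cos β, d + sin α + sin β) − atan2(−2, p) = 1.218252 rad; t = (φ − α) mod 2π = 5.082002 rad, q = (φ − β) mod 2π = 3.982444 rad → L = 7.69·(5.082002 + 2.525933 + 3.982444) = 7.69·11.590379 = 89.130013 m
RSL: p² = d² − 2 + 2cos(α−β) − 2d(sin α + sin β) = 3.506039; p = √p² = 1.872442; φ = atan2(cos α + cos β, d − sin α − sin β) − atan2(2, p) = -1.478438 rad; t = (α − φ) mod 2π = 3.897874 rad, q = (β − φ) mod 2π = 4.997431 rad → L = 7.69·(3.897874 + 1.872442 + 4.997431) = 7.69·10.767747 = 82.803971 m
RLR: c = (6 − d² + 2cos(α−β) + 2d(sin α − sin β))/8 = 0.741387; p = 2π − arccos c = 5.547524 rad; φ = atan2(cos α − cos β, d − sin α + sin β) = 0.124941 rad; t = (α − φ + p/2) mod 2π = 5.068257 rad, q = (α − β − t + p) mod 2π = 5.662895 rad → L = 7.69·(5.068257 + 5.547524 + 5.662895) = 7.69·16.278676 = 125.183019 m
LRL: c = (6 − d² + 2cos(α−β) − 2d(sin α − sin β))/8 = -0.523194; p = 2π − arccos c = 4.161795 rad; φ = atan2(cos β − cos α, d + sin α − sin β) = -0.051370 rad; t = (φ − α + p/2) mod 2π = 5.893277 rad, q = (β − α − t + p) mod 2π = 5.651261 rad → L = 7.69·(5.893277 + 4.161795 + 5.651261) = 7.69·15.706332 = 120.781696 m
Shortest: RSR with L = 50.923148 m ≈ 50.9231 m
Convert RSR to answer units (arcs ×180/π): t = 2.294494·180/π = 131.4648°, p = ρ·p = 7.69·1.438368 = 11.0611 m, q = 2.889133·180/π = 165.5352°, L = 50.9231 m.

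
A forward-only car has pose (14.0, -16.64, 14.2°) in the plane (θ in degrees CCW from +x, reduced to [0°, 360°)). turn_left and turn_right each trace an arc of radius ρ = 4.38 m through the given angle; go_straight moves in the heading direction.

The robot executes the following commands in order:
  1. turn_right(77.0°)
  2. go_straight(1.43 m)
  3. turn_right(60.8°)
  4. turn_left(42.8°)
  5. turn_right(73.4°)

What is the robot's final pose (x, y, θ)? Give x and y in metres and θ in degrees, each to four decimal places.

(16.2835, -32.3497, 205.8000°)

set_pose: (x, y, θ) = (14.0000, -16.6400, 14.2000°), ρ = 4.38
turn_right(77.0°): centre at ρ to the right, rotate −77.0° → (18.9701, -18.8841, -62.8000° ≡ 297.2000°)
go_straight(1.43): x += 1.43·cos θ, y += 1.43·sin θ → (19.6237, -20.1559, 297.2000°)
turn_right(60.8°): centre at ρ to the right, rotate −60.8° → (19.3763, -24.5819, 236.4000°)
turn_left(42.8°): centre at ρ to the left, rotate +42.8° → (18.7008, -27.7060, 279.2000°)
turn_right(73.4°): centre at ρ to the right, rotate −73.4° → (16.2835, -32.3497, 205.8000°)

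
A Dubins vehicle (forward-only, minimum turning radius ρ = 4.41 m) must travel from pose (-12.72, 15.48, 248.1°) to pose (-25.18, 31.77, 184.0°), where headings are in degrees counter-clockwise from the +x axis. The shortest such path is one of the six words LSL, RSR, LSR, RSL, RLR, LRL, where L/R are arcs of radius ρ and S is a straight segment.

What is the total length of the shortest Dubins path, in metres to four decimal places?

29.6785 m

Let ψ = atan2(Δy, Δx) = atan2(16.29, -12.46) = 127.4119° be the start→goal bearing.
Normalize: d = |goal − start| / ρ = 20.508918/4.41 = 4.650548, α = (θ_start − ψ) mod 360° = 120.6881° = 2.106405 rad, β = (θ_goal − ψ) mod 360° = 56.5881° = 0.987649 rad.
Common terms: sin α = 0.859958, cos α = -0.510365, sin β = 0.834734, cos β = 0.550654, cos(α−β) = 0.436802, d² = 21.627599. Work in radians in the unit-radius frame; every candidate has L = ρ·(t + p + q).
LSL: p² = 2 + d² − 2cos(α−β) + 2d(sin α − sin β) = 22.988610; p = √p² = 4.794644; φ = atan2(cos β − cos α, d + sin α − sin β) = 0.223140 rad; t = (φ − α) mod 2π = 4.399920 rad, q = (β − φ) mod 2π = 0.764509 rad → L = 4.41·(4.399920 + 4.794644 + 0.764509) = 4.41·9.959073 = 43.919513 m
RSR: p² = 2 + d² − 2cos(α−β) + 2d(sin β − sin α) = 22.519380; p = √p² = 4.745459; φ = atan2(cos α − cos β, d − sin α + sin β) = -0.225492 rad; t = (α − φ) mod 2π = 2.331897 rad, q = (φ − β) mod 2π = 5.070044 rad → L = 4.41·(2.331897 + 4.745459 + 5.070044) = 4.41·12.147400 = 53.570035 m
LSR: p² = d² − 2 + 2cos(α−β) + 2d(sin α + sin β) = 36.263694; p = √p² = 6.021934; φ = atan2(−cos α − cos β, d + sin α + sin β) − atan2(−2, p) = 0.314308 rad; t = (φ − α) mod 2π = 4.491088 rad, q = (φ − β) mod 2π = 5.609844 rad → L = 4.41·(4.491088 + 6.021934 + 5.609844) = 4.41·16.122867 = 71.101844 m
RSL: p² = d² − 2 + 2cos(α−β) − 2d(sin α + sin β) = 4.738710; p = √p² = 2.176858; φ = atan2(cos α + cos β, d − sin α − sin β) − atan2(2, p) = -0.729452 rad; t = (α − φ) mod 2π = 2.835857 rad, q = (β − φ) mod 2π = 1.717101 rad → L = 4.41·(2.835857 + 2.176858 + 1.717101) = 4.41·6.729815 = 29.678484 m
RLR: c = (6 − d² + 2cos(α−β) + 2d(sin α − sin β))/8 = -1.814922, |c| > 1 → infeasible
LRL: c = (6 − d² + 2cos(α−β) − 2d(sin α − sin β))/8 = -1.873576, |c| > 1 → infeasible
Shortest: RSL with L = 29.678484 m ≈ 29.6785 m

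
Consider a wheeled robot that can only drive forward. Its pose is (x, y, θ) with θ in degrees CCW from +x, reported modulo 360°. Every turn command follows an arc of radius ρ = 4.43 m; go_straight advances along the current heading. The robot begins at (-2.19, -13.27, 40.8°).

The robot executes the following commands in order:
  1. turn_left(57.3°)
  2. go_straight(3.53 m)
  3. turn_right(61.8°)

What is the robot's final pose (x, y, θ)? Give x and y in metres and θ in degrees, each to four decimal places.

(0.5670, -1.6031, 36.3000°)

set_pose: (x, y, θ) = (-2.1900, -13.2700, 40.8000°), ρ = 4.43
turn_left(57.3°): centre at ρ to the left, rotate +57.3° → (-0.6988, -9.2923, 98.1000°)
go_straight(3.53): x += 3.53·cos θ, y += 3.53·sin θ → (-1.1962, -5.7975, 98.1000°)
turn_right(61.8°): centre at ρ to the right, rotate −61.8° → (0.5670, -1.6031, 36.3000°)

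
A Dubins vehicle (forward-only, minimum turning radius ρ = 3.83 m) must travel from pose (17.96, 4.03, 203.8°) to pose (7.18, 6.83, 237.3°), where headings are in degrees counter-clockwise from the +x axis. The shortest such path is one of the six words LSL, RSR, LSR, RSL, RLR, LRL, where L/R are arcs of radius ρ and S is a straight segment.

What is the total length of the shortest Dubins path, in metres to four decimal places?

Let ψ = atan2(Δy, Δx) = atan2(2.80, -10.78) = 165.4397° be the start→goal bearing.
Normalize: d = |goal − start| / ρ = 11.137702/3.83 = 2.908016, α = (θ_start − ψ) mod 360° = 38.3603° = 0.669513 rad, β = (θ_goal − ψ) mod 360° = 71.8603° = 1.254198 rad.
Common terms: sin α = 0.620604, cos α = 0.784124, sin β = 0.950300, cos β = 0.311335, cos(α−β) = 0.833886, d² = 8.456558. Work in radians in the unit-radius frame; every candidate has L = ρ·(t + p + q).
LSL: p² = 2 + d² − 2cos(α−β) + 2d(sin α − sin β) = 6.871265; p = √p² = 2.621310; φ = atan2(cos β − cos α, d + sin α − sin β) = -0.181356 rad; t = (φ − α) mod 2π = 5.432316 rad, q = (β − φ) mod 2π = 1.435554 rad → L = 3.83·(5.432316 + 2.621310 + 1.435554) = 3.83·9.489180 = 36.343561 m
RSR: p² = 2 + d² − 2cos(α−β) + 2d(sin β − sin α) = 10.706308; p = √p² = 3.272049; φ = atan2(cos α − cos β, d − sin α + sin β) = 0.145001 rad; t = (α − φ) mod 2π = 0.524512 rad, q = (φ − β) mod 2π = 5.173988 rad → L = 3.83·(0.524512 + 3.272049 + 5.173988) = 3.83·8.970549 = 34.357204 m
LSR: p² = d² − 2 + 2cos(α−β) + 2d(sin α + sin β) = 17.260760; p = √p² = 4.154607; φ = atan2(−cos α − cos β, d + sin α + sin β) − atan2(−2, p) = 0.208780 rad; t = (φ − α) mod 2π = 5.822452 rad, q = (φ − β) mod 2π = 5.237767 rad → L = 3.83·(5.822452 + 4.154607 + 5.237767) = 3.83·15.214826 = 58.272782 m
RSL: p² = d² − 2 + 2cos(α−β) − 2d(sin α + sin β) = -1.012101 < 0 → infeasible
RLR: c = (6 − d² + 2cos(α−β) + 2d(sin α − sin β))/8 = -0.338288; p = 2π − arccos c = 4.367291 rad; φ = atan2(cos α − cos β, d − sin α + sin β) = 0.145001 rad; t = (α − φ + p/2) mod 2π = 2.708158 rad, q = (α − β − t + p) mod 2π = 1.074448 rad → L = 3.83·(2.708158 + 4.367291 + 1.074448) = 3.83·8.149898 = 31.214108 m
LRL: c = (6 − d² + 2cos(α−β) − 2d(sin α − sin β))/8 = 0.141092; p = 2π − arccos c = 4.853953 rad; φ = atan2(cos β − cos α, d + sin α − sin β) = -0.181356 rad; t = (φ − α + p/2) mod 2π = 1.576108 rad, q = (β − α − t + p) mod 2π = 3.862531 rad → L = 3.83·(1.576108 + 4.853953 + 3.862531) = 3.83·10.292592 = 39.420627 m
Shortest: RLR with L = 31.214108 m ≈ 31.2141 m

31.2141 m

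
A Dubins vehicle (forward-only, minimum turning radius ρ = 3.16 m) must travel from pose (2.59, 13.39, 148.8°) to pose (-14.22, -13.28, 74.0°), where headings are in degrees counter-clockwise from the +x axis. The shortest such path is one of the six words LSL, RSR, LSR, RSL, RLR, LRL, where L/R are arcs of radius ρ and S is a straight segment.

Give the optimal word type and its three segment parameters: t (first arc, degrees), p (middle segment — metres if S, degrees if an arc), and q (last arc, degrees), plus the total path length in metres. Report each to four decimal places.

Let ψ = atan2(Δy, Δx) = atan2(-26.67, -16.81) = -122.2231° be the start→goal bearing.
Normalize: d = |goal − start| / ρ = 31.525624/3.16 = 9.976463, α = (θ_start − ψ) mod 360° = 271.0231° = 4.730245 rad, β = (θ_goal − ψ) mod 360° = 196.2231° = 3.424739 rad.
Common terms: sin α = -0.999841, cos α = 0.017855, sin β = -0.279378, cos β = -0.960181, cos(α−β) = 0.262189, d² = 99.529823. Work in radians in the unit-radius frame; every candidate has L = ρ·(t + p + q).
LSL: p² = 2 + d² − 2cos(α−β) + 2d(sin α − sin β) = 86.630104; p = √p² = 9.307529; φ = atan2(cos β − cos α, d + sin α − sin β) = -0.105274 rad; t = (φ − α) mod 2π = 1.447666 rad, q = (β − φ) mod 2π = 3.530013 rad → L = 3.16·(1.447666 + 9.307529 + 3.530013) = 3.16·14.285208 = 45.141259 m
RSR: p² = 2 + d² − 2cos(α−β) + 2d(sin β − sin α) = 115.380785; p = √p² = 10.741545; φ = atan2(cos α − cos β, d − sin α + sin β) = 0.091178 rad; t = (α − φ) mod 2π = 4.639067 rad, q = (φ − β) mod 2π = 2.949625 rad → L = 3.16·(4.639067 + 10.741545 + 2.949625) = 3.16·18.330236 = 57.923547 m
LSR: p² = d² − 2 + 2cos(α−β) + 2d(sin α + sin β) = 72.530050; p = √p² = 8.516458; φ = atan2(−cos α − cos β, d + sin α + sin β) − atan2(−2, p) = 0.338586 rad; t = (φ − α) mod 2π = 1.891527 rad, q = (φ − β) mod 2π = 3.197033 rad → L = 3.16·(1.891527 + 8.516458 + 3.197033) = 3.16·13.605017 = 42.991855 m
RSL: p² = d² − 2 + 2cos(α−β) − 2d(sin α + sin β) = 123.578353; p = √p² = 11.116580; φ = atan2(cos α + cos β, d − sin α − sin β) − atan2(2, p) = -0.261532 rad; t = (α − φ) mod 2π = 4.991777 rad, q = (β − φ) mod 2π = 3.686271 rad → L = 3.16·(4.991777 + 11.116580 + 3.686271) = 3.16·19.794629 = 62.551027 m
RLR: c = (6 − d² + 2cos(α−β) + 2d(sin α − sin β))/8 = -13.422598, |c| > 1 → infeasible
LRL: c = (6 − d² + 2cos(α−β) − 2d(sin α − sin β))/8 = -9.828763, |c| > 1 → infeasible
Shortest: LSR with L = 42.991855 m ≈ 42.9919 m
Convert LSR to answer units (arcs ×180/π): t = 1.891527·180/π = 108.3765°, p = ρ·p = 3.16·8.516458 = 26.9120 m, q = 3.197033·180/π = 183.1765°, L = 42.9919 m.

LSR: t = 108.3765°, p = 26.9120 m, q = 183.1765°, L = 42.9919 m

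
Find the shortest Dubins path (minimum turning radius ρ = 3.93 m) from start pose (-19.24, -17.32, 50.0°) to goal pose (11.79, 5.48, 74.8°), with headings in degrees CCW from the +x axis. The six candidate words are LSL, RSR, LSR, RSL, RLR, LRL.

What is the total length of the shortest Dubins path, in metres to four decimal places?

Let ψ = atan2(Δy, Δx) = atan2(22.80, 31.03) = 36.3074° be the start→goal bearing.
Normalize: d = |goal − start| / ρ = 38.505855/3.93 = 9.797928, α = (θ_start − ψ) mod 360° = 13.6926° = 0.238980 rad, β = (θ_goal − ψ) mod 360° = 38.4926° = 0.671822 rad.
Common terms: sin α = 0.236712, cos α = 0.971580, sin β = 0.622413, cos β = 0.782689, cos(α−β) = 0.907777, d² = 95.999385. Work in radians in the unit-radius frame; every candidate has L = ρ·(t + p + q).
LSL: p² = 2 + d² − 2cos(α−β) + 2d(sin α − sin β) = 88.625689; p = √p² = 9.414122; φ = atan2(cos β − cos α, d + sin α − sin β) = -0.020066 rad; t = (φ − α) mod 2π = 6.024139 rad, q = (β − φ) mod 2π = 0.691888 rad → L = 3.93·(6.024139 + 9.414122 + 0.691888) = 3.93·16.130149 = 63.391485 m
RSR: p² = 2 + d² − 2cos(α−β) + 2d(sin β − sin α) = 103.741971; p = √p² = 10.185380; φ = atan2(cos α − cos β, d − sin α + sin β) = 0.018546 rad; t = (α − φ) mod 2π = 0.220434 rad, q = (φ − β) mod 2π = 5.629910 rad → L = 3.93·(0.220434 + 10.185380 + 5.629910) = 3.93·16.035724 = 63.020395 m
LSR: p² = d² − 2 + 2cos(α−β) + 2d(sin α + sin β) = 112.650233; p = √p² = 10.613681; φ = atan2(−cos α − cos β, d + sin α + sin β) − atan2(−2, p) = 0.023104 rad; t = (φ − α) mod 2π = 6.067309 rad, q = (φ − β) mod 2π = 5.634467 rad → L = 3.93·(6.067309 + 10.613681 + 5.634467) = 3.93·22.315458 = 87.699749 m
RSL: p² = d² − 2 + 2cos(α−β) − 2d(sin α + sin β) = 78.979647; p = √p² = 8.887049; φ = atan2(cos α + cos β, d − sin α − sin β) − atan2(2, p) = -0.027568 rad; t = (α − φ) mod 2π = 0.266549 rad, q = (β − φ) mod 2π = 0.699390 rad → L = 3.93·(0.266549 + 8.887049 + 0.699390) = 3.93·9.852989 = 38.722246 m
RLR: c = (6 − d² + 2cos(α−β) + 2d(sin α − sin β))/8 = -11.967746, |c| > 1 → infeasible
LRL: c = (6 − d² + 2cos(α−β) − 2d(sin α − sin β))/8 = -10.078211, |c| > 1 → infeasible
Shortest: RSL with L = 38.722246 m ≈ 38.7222 m

38.7222 m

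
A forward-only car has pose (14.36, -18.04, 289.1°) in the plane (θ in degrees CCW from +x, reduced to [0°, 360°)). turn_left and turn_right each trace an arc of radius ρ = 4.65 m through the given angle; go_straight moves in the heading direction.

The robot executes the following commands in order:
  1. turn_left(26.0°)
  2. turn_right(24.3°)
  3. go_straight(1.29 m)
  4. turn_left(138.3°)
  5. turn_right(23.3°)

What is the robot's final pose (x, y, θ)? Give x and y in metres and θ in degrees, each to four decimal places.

set_pose: (x, y, θ) = (14.3600, -18.0400, 289.1000°), ρ = 4.65
turn_left(26.0°): centre at ρ to the left, rotate +26.0° → (15.4717, -19.8122, 315.1000°)
turn_right(24.3°): centre at ρ to the right, rotate −24.3° → (16.5363, -21.4547, 290.8000°)
go_straight(1.29): x += 1.29·cos θ, y += 1.29·sin θ → (16.9944, -22.6607, 290.8000°)
turn_left(138.3°): centre at ρ to the left, rotate +138.3° → (25.6854, -22.6683, 429.1000° ≡ 69.1000°)
turn_right(23.3°): centre at ρ to the right, rotate −23.3° → (26.6958, -21.0853, 45.8000°)

(26.6958, -21.0853, 45.8000°)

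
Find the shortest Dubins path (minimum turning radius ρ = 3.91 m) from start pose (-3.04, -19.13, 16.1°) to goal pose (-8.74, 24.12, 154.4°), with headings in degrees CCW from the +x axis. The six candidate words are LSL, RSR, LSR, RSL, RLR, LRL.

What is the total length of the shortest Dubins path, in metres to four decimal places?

Let ψ = atan2(Δy, Δx) = atan2(43.25, -5.70) = 97.5079° be the start→goal bearing.
Normalize: d = |goal − start| / ρ = 43.623990/3.91 = 11.157031, α = (θ_start − ψ) mod 360° = 278.5921° = 4.862350 rad, β = (θ_goal − ψ) mod 360° = 56.8921° = 0.992955 rad.
Common terms: sin α = -0.988777, cos α = 0.149400, sin β = 0.837644, cos β = 0.546217, cos(α−β) = -0.746638, d² = 124.479334. Work in radians in the unit-radius frame; every candidate has L = ρ·(t + p + q).
LSL: p² = 2 + d² − 2cos(α−β) + 2d(sin α − sin β) = 87.217746; p = √p² = 9.339044; φ = atan2(cos β − cos α, d + sin α − sin β) = 0.042503 rad; t = (φ − α) mod 2π = 1.463338 rad, q = (β − φ) mod 2π = 0.950452 rad → L = 3.91·(1.463338 + 9.339044 + 0.950452) = 3.91·11.752835 = 45.953583 m
RSR: p² = 2 + d² − 2cos(α−β) + 2d(sin β − sin α) = 168.727474; p = √p² = 12.989514; φ = atan2(cos α − cos β, d − sin α + sin β) = -0.030554 rad; t = (α − φ) mod 2π = 4.892904 rad, q = (φ − β) mod 2π = 5.259676 rad → L = 3.91·(4.892904 + 12.989514 + 5.259676) = 3.91·23.142094 = 90.485589 m
LSR: p² = d² − 2 + 2cos(α−β) + 2d(sin α + sin β) = 117.613666; p = √p² = 10.844983; φ = atan2(−cos α − cos β, d + sin α + sin β) − atan2(−2, p) = 0.119248 rad; t = (φ − α) mod 2π = 1.540083 rad, q = (φ − β) mod 2π = 5.409478 rad → L = 3.91·(1.540083 + 10.844983 + 5.409478) = 3.91·17.794545 = 69.576669 m
RSL: p² = d² − 2 + 2cos(α−β) − 2d(sin α + sin β) = 124.358448; p = √p² = 11.151612; φ = atan2(cos α + cos β, d − sin α − sin β) − atan2(2, p) = -0.116023 rad; t = (α − φ) mod 2π = 4.978373 rad, q = (β − φ) mod 2π = 1.108978 rad → L = 3.91·(4.978373 + 11.151612 + 1.108978) = 3.91·17.238963 = 67.404343 m
RLR: c = (6 − d² + 2cos(α−β) + 2d(sin α − sin β))/8 = -20.090934, |c| > 1 → infeasible
LRL: c = (6 − d² + 2cos(α−β) − 2d(sin α − sin β))/8 = -9.902218, |c| > 1 → infeasible
Shortest: LSL with L = 45.953583 m ≈ 45.9536 m

45.9536 m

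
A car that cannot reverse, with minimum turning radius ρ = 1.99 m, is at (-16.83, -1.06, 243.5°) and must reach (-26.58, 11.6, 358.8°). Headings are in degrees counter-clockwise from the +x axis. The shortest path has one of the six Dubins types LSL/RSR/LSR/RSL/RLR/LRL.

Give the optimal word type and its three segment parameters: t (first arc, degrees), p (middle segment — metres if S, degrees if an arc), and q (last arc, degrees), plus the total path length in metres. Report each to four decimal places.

RSR: t = 114.1864°, p = 12.6440 m, q = 130.5136°, L = 21.1429 m

Let ψ = atan2(Δy, Δx) = atan2(12.66, -9.75) = 127.6014° be the start→goal bearing.
Normalize: d = |goal − start| / ρ = 15.979302/1.99 = 8.029800, α = (θ_start − ψ) mod 360° = 115.8986° = 2.022812 rad, β = (θ_goal − ψ) mod 360° = 231.1986° = 4.035177 rad.
Common terms: sin α = 0.899568, cos α = -0.436780, sin β = -0.779323, cos β = -0.626623, cos(α−β) = -0.427358, d² = 64.477690. Work in radians in the unit-radius frame; every candidate has L = ρ·(t + p + q).
LSL: p² = 2 + d² − 2cos(α−β) + 2d(sin α − sin β) = 94.294726; p = √p² = 9.710547; φ = atan2(cos β − cos α, d + sin α − sin β) = -0.019551 rad; t = (φ − α) mod 2π = 4.240821 rad, q = (β − φ) mod 2π = 4.054728 rad → L = 1.99·(4.240821 + 9.710547 + 4.054728) = 1.99·18.006097 = 35.832133 m
RSR: p² = 2 + d² − 2cos(α−β) + 2d(sin β − sin α) = 40.370085; p = √p² = 6.353746; φ = atan2(cos α − cos β, d − sin α + sin β) = 0.029883 rad; t = (α − φ) mod 2π = 1.992929 rad, q = (φ − β) mod 2π = 2.277892 rad → L = 1.99·(1.992929 + 6.353746 + 2.277892) = 1.99·10.624566 = 21.142887 m
LSR: p² = d² − 2 + 2cos(α−β) + 2d(sin α + sin β) = 63.554069; p = √p² = 7.972081; φ = atan2(−cos α − cos β, d + sin α + sin β) − atan2(−2, p) = 0.375548 rad; t = (φ − α) mod 2π = 4.635921 rad, q = (φ − β) mod 2π = 2.623556 rad → L = 1.99·(4.635921 + 7.972081 + 2.623556) = 1.99·15.231557 = 30.310799 m
RSL: p² = d² − 2 + 2cos(α−β) − 2d(sin α + sin β) = 59.691879; p = √p² = 7.726052; φ = atan2(cos α + cos β, d − sin α − sin β) − atan2(2, p) = -0.386948 rad; t = (α − φ) mod 2π = 2.409760 rad, q = (β − φ) mod 2π = 4.422125 rad → L = 1.99·(2.409760 + 7.726052 + 4.422125) = 1.99·14.557938 = 28.970296 m
RLR: c = (6 − d² + 2cos(α−β) + 2d(sin α − sin β))/8 = -4.046261, |c| > 1 → infeasible
LRL: c = (6 − d² + 2cos(α−β) − 2d(sin α − sin β))/8 = -10.786841, |c| > 1 → infeasible
Shortest: RSR with L = 21.142887 m ≈ 21.1429 m
Convert RSR to answer units (arcs ×180/π): t = 1.992929·180/π = 114.1864°, p = ρ·p = 1.99·6.353746 = 12.6440 m, q = 2.277892·180/π = 130.5136°, L = 21.1429 m.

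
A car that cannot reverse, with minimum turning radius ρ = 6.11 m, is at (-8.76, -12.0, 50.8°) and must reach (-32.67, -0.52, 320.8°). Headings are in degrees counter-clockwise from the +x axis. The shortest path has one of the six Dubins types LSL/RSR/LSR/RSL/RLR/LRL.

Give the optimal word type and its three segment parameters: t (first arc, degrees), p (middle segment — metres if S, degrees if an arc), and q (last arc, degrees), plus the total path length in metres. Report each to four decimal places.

Let ψ = atan2(Δy, Δx) = atan2(11.48, -23.91) = 154.3528° be the start→goal bearing.
Normalize: d = |goal − start| / ρ = 26.523169/6.11 = 4.340944, α = (θ_start − ψ) mod 360° = 256.4472° = 4.475849 rad, β = (θ_goal − ψ) mod 360° = 166.4472° = 2.905052 rad.
Common terms: sin α = -0.972155, cos α = -0.234341, sin β = 0.234341, cos β = -0.972155, cos(α−β) = 0.000000, d² = 18.843797. Work in radians in the unit-radius frame; every candidate has L = ρ·(t + p + q).
LSL: p² = 2 + d² − 2cos(α−β) + 2d(sin α − sin β) = 10.369140; p = √p² = 3.220115; φ = atan2(cos β − cos α, d + sin α − sin β) = -0.231180 rad; t = (φ − α) mod 2π = 1.576156 rad, q = (β − φ) mod 2π = 3.136233 rad → L = 6.11·(1.576156 + 3.220115 + 3.136233) = 6.11·7.932504 = 48.467598 m
RSR: p² = 2 + d² − 2cos(α−β) + 2d(sin β − sin α) = 31.318454; p = √p² = 5.596289; φ = atan2(cos α − cos β, d − sin α + sin β) = 0.132225 rad; t = (α − φ) mod 2π = 4.343624 rad, q = (φ − β) mod 2π = 3.510358 rad → L = 6.11·(4.343624 + 5.596289 + 3.510358) = 6.11·13.450271 = 82.181155 m
LSR: p² = d² − 2 + 2cos(α−β) + 2d(sin α + sin β) = 10.438179; p = √p² = 3.230817; φ = atan2(−cos α − cos β, d + sin α + sin β) − atan2(−2, p) = 0.877413 rad; t = (φ − α) mod 2π = 2.684749 rad, q = (φ − β) mod 2π = 4.255546 rad → L = 6.11·(2.684749 + 3.230817 + 4.255546) = 6.11·10.171112 = 62.145493 m
RSL: p² = d² − 2 + 2cos(α−β) − 2d(sin α + sin β) = 23.249414; p = √p² = 4.821765; φ = atan2(cos α + cos β, d − sin α − sin β) − atan2(2, p) = -0.626421 rad; t = (α − φ) mod 2π = 5.102270 rad, q = (β − φ) mod 2π = 3.531474 rad → L = 6.11·(5.102270 + 4.821765 + 3.531474) = 6.11·13.455508 = 82.213156 m
RLR: c = (6 − d² + 2cos(α−β) + 2d(sin α − sin β))/8 = -2.914807, |c| > 1 → infeasible
LRL: c = (6 − d² + 2cos(α−β) − 2d(sin α − sin β))/8 = -0.296142; p = 2π − arccos c = 4.411738 rad; φ = atan2(cos β − cos α, d + sin α − sin β) = -0.231180 rad; t = (φ − α + p/2) mod 2π = 3.782025 rad, q = (β − α − t + p) mod 2π = 5.342101 rad → L = 6.11·(3.782025 + 4.411738 + 5.342101) = 6.11·13.535864 = 82.704130 m
Shortest: LSL with L = 48.467598 m ≈ 48.4676 m
Convert LSL to answer units (arcs ×180/π): t = 1.576156·180/π = 90.3071°, p = ρ·p = 6.11·3.220115 = 19.6749 m, q = 3.136233·180/π = 179.6929°, L = 48.4676 m.

LSL: t = 90.3071°, p = 19.6749 m, q = 179.6929°, L = 48.4676 m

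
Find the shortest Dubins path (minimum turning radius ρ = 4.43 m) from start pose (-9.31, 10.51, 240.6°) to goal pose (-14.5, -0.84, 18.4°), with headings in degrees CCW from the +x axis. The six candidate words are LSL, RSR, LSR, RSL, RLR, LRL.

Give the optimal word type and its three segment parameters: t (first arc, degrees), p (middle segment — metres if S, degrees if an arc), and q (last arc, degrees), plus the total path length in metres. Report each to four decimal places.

Let ψ = atan2(Δy, Δx) = atan2(-11.35, -5.19) = -114.5731° be the start→goal bearing.
Normalize: d = |goal − start| / ρ = 12.480329/4.43 = 2.817230, α = (θ_start − ψ) mod 360° = 355.1731° = 6.198941 rad, β = (θ_goal − ψ) mod 360° = 132.9731° = 2.320819 rad.
Common terms: sin α = -0.084145, cos α = 0.996454, sin β = 0.731673, cos β = -0.681655, cos(α−β) = -0.740805, d² = 7.936784. Work in radians in the unit-radius frame; every candidate has L = ρ·(t + p + q).
LSL: p² = 2 + d² − 2cos(α−β) + 2d(sin α − sin β) = 6.821697; p = √p² = 2.611838; φ = atan2(cos β − cos α, d + sin α − sin β) = -0.697758 rad; t = (φ − α) mod 2π = 5.669672 rad, q = (β − φ) mod 2π = 3.018577 rad → L = 4.43·(5.669672 + 2.611838 + 3.018577) = 4.43·11.300087 = 50.059385 m
RSR: p² = 2 + d² − 2cos(α−β) + 2d(sin β − sin α) = 16.015090; p = √p² = 4.001886; φ = atan2(cos α − cos β, d − sin α + sin β) = 0.432707 rad; t = (α − φ) mod 2π = 5.766234 rad, q = (φ − β) mod 2π = 4.395073 rad → L = 4.43·(5.766234 + 4.001886 + 4.395073) = 4.43·14.163193 = 62.742944 m
LSR: p² = d² − 2 + 2cos(α−β) + 2d(sin α + sin β) = 8.103648; p = √p² = 2.846691; φ = atan2(−cos α − cos β, d + sin α + sin β) − atan2(−2, p) = 0.521840 rad; t = (φ − α) mod 2π = 0.606085 rad, q = (φ − β) mod 2π = 4.484207 rad → L = 4.43·(0.606085 + 2.846691 + 4.484207) = 4.43·7.936982 = 35.160832 m
RSL: p² = d² − 2 + 2cos(α−β) − 2d(sin α + sin β) = 0.806703; p = √p² = 0.898166; φ = atan2(cos α + cos β, d − sin α − sin β) − atan2(2, p) = -1.004622 rad; t = (α − φ) mod 2π = 0.920378 rad, q = (β − φ) mod 2π = 3.325441 rad → L = 4.43·(0.920378 + 0.898166 + 3.325441) = 4.43·5.143985 = 22.787855 m
RLR: c = (6 − d² + 2cos(α−β) + 2d(sin α − sin β))/8 = -1.001886, |c| > 1 → infeasible
LRL: c = (6 − d² + 2cos(α−β) − 2d(sin α − sin β))/8 = 0.147288; p = 2π − arccos c = 4.860215 rad; φ = atan2(cos β − cos α, d + sin α − sin β) = -0.697758 rad; t = (φ − α + p/2) mod 2π = 1.816594 rad, q = (β − α − t + p) mod 2π = 5.448684 rad → L = 4.43·(1.816594 + 4.860215 + 5.448684) = 4.43·12.125493 = 53.715934 m
Shortest: RSL with L = 22.787855 m ≈ 22.7879 m
Convert RSL to answer units (arcs ×180/π): t = 0.920378·180/π = 52.7338°, p = ρ·p = 4.43·0.898166 = 3.9789 m, q = 3.325441·180/π = 190.5338°, L = 22.7879 m.

RSL: t = 52.7338°, p = 3.9789 m, q = 190.5338°, L = 22.7879 m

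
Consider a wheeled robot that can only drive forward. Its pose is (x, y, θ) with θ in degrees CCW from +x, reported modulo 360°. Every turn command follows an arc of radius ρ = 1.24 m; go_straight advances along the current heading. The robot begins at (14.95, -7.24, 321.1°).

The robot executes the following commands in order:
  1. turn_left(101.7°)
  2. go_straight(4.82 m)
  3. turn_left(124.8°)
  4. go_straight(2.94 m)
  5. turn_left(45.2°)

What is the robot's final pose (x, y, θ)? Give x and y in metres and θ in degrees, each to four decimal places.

set_pose: (x, y, θ) = (14.9500, -7.2400, 321.1000°), ρ = 1.24
turn_left(101.7°): centre at ρ to the left, rotate +101.7° → (16.8316, -6.8418, 422.8000° ≡ 62.8000°)
go_straight(4.82): x += 4.82·cos θ, y += 4.82·sin θ → (19.0348, -2.5548, 62.8000°)
turn_left(124.8°): centre at ρ to the left, rotate +124.8° → (17.7679, -0.7589, 187.6000°)
go_straight(2.94): x += 2.94·cos θ, y += 2.94·sin θ → (14.8537, -1.1477, 187.6000°)
turn_left(45.2°): centre at ρ to the left, rotate +45.2° → (14.0300, -1.6271, 232.8000°)

(14.0300, -1.6271, 232.8000°)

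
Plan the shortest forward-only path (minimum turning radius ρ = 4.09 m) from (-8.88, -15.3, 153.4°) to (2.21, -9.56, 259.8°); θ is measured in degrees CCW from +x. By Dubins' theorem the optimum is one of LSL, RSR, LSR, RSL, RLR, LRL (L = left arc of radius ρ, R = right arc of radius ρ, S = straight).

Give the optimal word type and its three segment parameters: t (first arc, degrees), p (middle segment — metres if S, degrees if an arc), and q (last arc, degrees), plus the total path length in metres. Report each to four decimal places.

Let ψ = atan2(Δy, Δx) = atan2(5.74, 11.09) = 27.3653° be the start→goal bearing.
Normalize: d = |goal − start| / ρ = 12.487422/4.09 = 3.053159, α = (θ_start − ψ) mod 360° = 126.0347° = 2.199720 rad, β = (θ_goal − ψ) mod 360° = 232.4347° = 4.056750 rad.
Common terms: sin α = 0.808661, cos α = -0.588275, sin β = -0.792659, cos β = -0.609666, cos(α−β) = -0.282341, d² = 9.321782. Work in radians in the unit-radius frame; every candidate has L = ρ·(t + p + q).
LSL: p² = 2 + d² − 2cos(α−β) + 2d(sin α − sin β) = 21.664634; p = √p² = 4.654528; φ = atan2(cos β − cos α, d + sin α − sin β) = -0.004596 rad; t = (φ − α) mod 2π = 4.078870 rad, q = (β − φ) mod 2π = 4.061346 rad → L = 4.09·(4.078870 + 4.654528 + 4.061346) = 4.09·12.794744 = 52.330503 m
RSR: p² = 2 + d² − 2cos(α−β) + 2d(sin β − sin α) = 2.108295; p = √p² = 1.451997; φ = atan2(cos α − cos β, d − sin α + sin β) = 0.014733 rad; t = (α − φ) mod 2π = 2.184987 rad, q = (φ − β) mod 2π = 2.241168 rad → L = 4.09·(2.184987 + 1.451997 + 2.241168) = 4.09·5.878152 = 24.041642 m
LSR: p² = d² − 2 + 2cos(α−β) + 2d(sin α + sin β) = 6.854816; p = √p² = 2.618170; φ = atan2(−cos α − cos β, d + sin α + sin β) − atan2(−2, p) = 1.024463 rad; t = (φ − α) mod 2π = 5.107928 rad, q = (φ − β) mod 2π = 3.250898 rad → L = 4.09·(5.107928 + 2.618170 + 3.250898) = 4.09·10.976996 = 44.895914 m
RSL: p² = d² − 2 + 2cos(α−β) − 2d(sin α + sin β) = 6.659382; p = √p² = 2.580578; φ = atan2(cos α + cos β, d − sin α − sin β) − atan2(2, p) = -1.035017 rad; t = (α − φ) mod 2π = 3.234736 rad, q = (β − φ) mod 2π = 5.091767 rad → L = 4.09·(3.234736 + 2.580578 + 5.091767) = 4.09·10.907081 = 44.609962 m
RLR: c = (6 − d² + 2cos(α−β) + 2d(sin α − sin β))/8 = 0.736463; p = 2π − arccos c = 5.540216 rad; φ = atan2(cos α − cos β, d − sin α + sin β) = 0.014733 rad; t = (α − φ + p/2) mod 2π = 4.955095 rad, q = (α − β − t + p) mod 2π = 5.011276 rad → L = 4.09·(4.955095 + 5.540216 + 5.011276) = 4.09·15.506587 = 63.421940 m
LRL: c = (6 − d² + 2cos(α−β) − 2d(sin α − sin β))/8 = -1.708079, |c| > 1 → infeasible
Shortest: RSR with L = 24.041642 m ≈ 24.0416 m
Convert RSR to answer units (arcs ×180/π): t = 2.184987·180/π = 125.1905°, p = ρ·p = 4.09·1.451997 = 5.9387 m, q = 2.241168·180/π = 128.4095°, L = 24.0416 m.

RSR: t = 125.1905°, p = 5.9387 m, q = 128.4095°, L = 24.0416 m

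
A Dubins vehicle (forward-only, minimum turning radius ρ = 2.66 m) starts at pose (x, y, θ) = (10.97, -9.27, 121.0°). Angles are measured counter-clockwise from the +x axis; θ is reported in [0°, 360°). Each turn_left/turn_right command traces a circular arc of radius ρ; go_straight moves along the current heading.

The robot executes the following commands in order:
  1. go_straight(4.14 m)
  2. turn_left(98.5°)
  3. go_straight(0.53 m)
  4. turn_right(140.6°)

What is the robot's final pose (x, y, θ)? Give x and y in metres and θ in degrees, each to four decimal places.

(0.1545, -2.8113, 78.9000°)

set_pose: (x, y, θ) = (10.9700, -9.2700, 121.0000°), ρ = 2.66
go_straight(4.14): x += 4.14·cos θ, y += 4.14·sin θ → (8.8377, -5.7213, 121.0000°)
turn_left(98.5°): centre at ρ to the left, rotate +98.5° → (4.8657, -5.0388, 219.5000°)
go_straight(0.53): x += 0.53·cos θ, y += 0.53·sin θ → (4.4567, -5.3759, 219.5000°)
turn_right(140.6°): centre at ρ to the right, rotate −140.6° → (0.1545, -2.8113, 78.9000°)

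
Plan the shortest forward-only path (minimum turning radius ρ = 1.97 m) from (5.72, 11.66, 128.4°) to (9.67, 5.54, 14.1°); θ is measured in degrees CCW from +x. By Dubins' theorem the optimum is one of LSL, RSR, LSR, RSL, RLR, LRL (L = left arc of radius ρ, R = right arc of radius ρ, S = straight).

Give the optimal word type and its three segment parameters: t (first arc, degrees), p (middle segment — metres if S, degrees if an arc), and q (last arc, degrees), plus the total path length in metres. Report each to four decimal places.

LSL: t = 200.8272°, p = 5.8356 m, q = 44.8728°, L = 14.2835 m

Let ψ = atan2(Δy, Δx) = atan2(-6.12, 3.95) = -57.1608° be the start→goal bearing.
Normalize: d = |goal − start| / ρ = 7.284017/1.97 = 3.697470, α = (θ_start − ψ) mod 360° = 185.5608° = 3.238647 rad, β = (θ_goal − ψ) mod 360° = 71.2608° = 1.243736 rad.
Common terms: sin α = -0.096902, cos α = -0.995294, sin β = 0.946991, cos β = 0.321261, cos(α−β) = -0.411514, d² = 13.671288. Work in radians in the unit-radius frame; every candidate has L = ρ·(t + p + q).
LSL: p² = 2 + d² − 2cos(α−β) + 2d(sin α − sin β) = 8.774792; p = √p² = 2.962228; φ = atan2(cos β − cos α, d + sin α − sin β) = 0.460558 rad; t = (φ − α) mod 2π = 3.505096 rad, q = (β − φ) mod 2π = 0.783178 rad → L = 1.97·(3.505096 + 2.962228 + 0.783178) = 1.97·7.250502 = 14.283488 m
RSR: p² = 2 + d² − 2cos(α−β) + 2d(sin β − sin α) = 24.213840; p = √p² = 4.920756; φ = atan2(cos α − cos β, d − sin α + sin β) = -0.270851 rad; t = (α − φ) mod 2π = 3.509498 rad, q = (φ − β) mod 2π = 4.768599 rad → L = 1.97·(3.509498 + 4.920756 + 4.768599) = 1.97·13.198853 = 26.001740 m
LSR: p² = d² − 2 + 2cos(α−β) + 2d(sin α + sin β) = 17.134615; p = √p² = 4.139398; φ = atan2(−cos α − cos β, d + sin α + sin β) − atan2(−2, p) = 0.597234 rad; t = (φ − α) mod 2π = 3.641772 rad, q = (φ − β) mod 2π = 5.636684 rad → L = 1.97·(3.641772 + 4.139398 + 5.636684) = 1.97·13.417854 = 26.433173 m
RSL: p² = d² − 2 + 2cos(α−β) − 2d(sin α + sin β) = 4.561903; p = √p² = 2.135861; φ = atan2(cos α + cos β, d − sin α − sin β) − atan2(2, p) = -0.985002 rad; t = (α − φ) mod 2π = 4.223649 rad, q = (β − φ) mod 2π = 2.228738 rad → L = 1.97·(4.223649 + 2.135861 + 2.228738) = 1.97·8.588248 = 16.918848 m
RLR: c = (6 − d² + 2cos(α−β) + 2d(sin α − sin β))/8 = -2.026730, |c| > 1 → infeasible
LRL: c = (6 − d² + 2cos(α−β) − 2d(sin α − sin β))/8 = -0.096849; p = 2π − arccos c = 4.615388 rad; φ = atan2(cos β − cos α, d + sin α − sin β) = 0.460558 rad; t = (φ − α + p/2) mod 2π = 5.812790 rad, q = (β − α − t + p) mod 2π = 3.090872 rad → L = 1.97·(5.812790 + 4.615388 + 3.090872) = 1.97·13.519050 = 26.632528 m
Shortest: LSL with L = 14.283488 m ≈ 14.2835 m
Convert LSL to answer units (arcs ×180/π): t = 3.505096·180/π = 200.8272°, p = ρ·p = 1.97·2.962228 = 5.8356 m, q = 0.783178·180/π = 44.8728°, L = 14.2835 m.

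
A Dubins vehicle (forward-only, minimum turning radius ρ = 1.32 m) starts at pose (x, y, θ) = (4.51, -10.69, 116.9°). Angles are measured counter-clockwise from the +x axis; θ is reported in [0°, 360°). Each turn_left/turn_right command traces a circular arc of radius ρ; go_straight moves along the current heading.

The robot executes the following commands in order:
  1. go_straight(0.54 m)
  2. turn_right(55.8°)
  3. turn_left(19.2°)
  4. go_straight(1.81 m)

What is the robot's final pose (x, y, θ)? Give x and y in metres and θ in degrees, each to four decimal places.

(4.7377, -6.7736, 80.3000°)

set_pose: (x, y, θ) = (4.5100, -10.6900, 116.9000°), ρ = 1.32
go_straight(0.54): x += 0.54·cos θ, y += 0.54·sin θ → (4.2657, -10.2084, 116.9000°)
turn_right(55.8°): centre at ρ to the right, rotate −55.8° → (4.2872, -8.9733, 61.1000°)
turn_left(19.2°): centre at ρ to the left, rotate +19.2° → (4.4328, -8.5578, 80.3000°)
go_straight(1.81): x += 1.81·cos θ, y += 1.81·sin θ → (4.7377, -6.7736, 80.3000°)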